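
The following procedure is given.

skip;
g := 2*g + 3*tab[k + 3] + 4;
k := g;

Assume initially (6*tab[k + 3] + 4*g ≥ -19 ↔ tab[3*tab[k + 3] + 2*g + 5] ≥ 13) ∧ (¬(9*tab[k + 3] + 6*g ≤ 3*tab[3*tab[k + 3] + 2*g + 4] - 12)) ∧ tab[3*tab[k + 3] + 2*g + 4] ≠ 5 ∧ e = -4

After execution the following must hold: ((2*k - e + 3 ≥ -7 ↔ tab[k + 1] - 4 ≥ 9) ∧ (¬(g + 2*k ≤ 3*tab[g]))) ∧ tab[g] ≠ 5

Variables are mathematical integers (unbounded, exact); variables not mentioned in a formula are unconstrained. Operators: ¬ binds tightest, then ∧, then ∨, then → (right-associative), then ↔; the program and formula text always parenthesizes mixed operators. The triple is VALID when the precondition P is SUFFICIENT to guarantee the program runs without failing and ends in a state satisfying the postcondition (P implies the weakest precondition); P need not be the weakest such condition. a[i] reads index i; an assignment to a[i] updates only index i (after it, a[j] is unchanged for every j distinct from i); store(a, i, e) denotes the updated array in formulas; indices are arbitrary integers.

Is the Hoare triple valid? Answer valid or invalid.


Working backward. After the program, the postcondition ((2*k - e + 3 ≥ -7 ↔ tab[k + 1] - 4 ≥ 9) ∧ (¬(g + 2*k ≤ 3*tab[g]))) ∧ tab[g] ≠ 5 must hold; in canonical form it is (2*k ≥ e - 10 ↔ tab[k + 1] ≥ 13) ∧ (¬(g + 2*k ≤ 3*tab[g])) ∧ tab[g] ≠ 5.
Before k := g: (2*g ≥ e - 10 ↔ tab[g + 1] ≥ 13) ∧ (¬(3*g ≤ 3*tab[g])) ∧ tab[g] ≠ 5
Before g := 2*g + 3*tab[k + 3] + 4: (6*tab[k + 3] + 4*g ≥ e - 18 ↔ tab[3*tab[k + 3] + 2*g + 5] ≥ 13) ∧ (¬(9*tab[k + 3] + 6*g ≤ 3*tab[3*tab[k + 3] + 2*g + 4] - 12)) ∧ tab[3*tab[k + 3] + 2*g + 4] ≠ 5
Before skip: (6*tab[k + 3] + 4*g ≥ e - 18 ↔ tab[3*tab[k + 3] + 2*g + 5] ≥ 13) ∧ (¬(9*tab[k + 3] + 6*g ≤ 3*tab[3*tab[k + 3] + 2*g + 4] - 12)) ∧ tab[3*tab[k + 3] + 2*g + 4] ≠ 5
The weakest precondition is (6*tab[k + 3] + 4*g ≥ e - 18 ↔ tab[3*tab[k + 3] + 2*g + 5] ≥ 13) ∧ (¬(9*tab[k + 3] + 6*g ≤ 3*tab[3*tab[k + 3] + 2*g + 4] - 12)) ∧ tab[3*tab[k + 3] + 2*g + 4] ≠ 5.
Check whether (6*tab[k + 3] + 4*g ≥ -19 ↔ tab[3*tab[k + 3] + 2*g + 5] ≥ 13) ∧ (¬(9*tab[k + 3] + 6*g ≤ 3*tab[3*tab[k + 3] + 2*g + 4] - 12)) ∧ tab[3*tab[k + 3] + 2*g + 4] ≠ 5 ∧ e = -4 implies it.
Countermodel: at the initial state e = -4, g = -5, k = -1, tab = {[-6] = -7, [-5] = -15521, [2] = 0, elsewhere -7}, the precondition holds but the weakest precondition fails.
Answer: invalid


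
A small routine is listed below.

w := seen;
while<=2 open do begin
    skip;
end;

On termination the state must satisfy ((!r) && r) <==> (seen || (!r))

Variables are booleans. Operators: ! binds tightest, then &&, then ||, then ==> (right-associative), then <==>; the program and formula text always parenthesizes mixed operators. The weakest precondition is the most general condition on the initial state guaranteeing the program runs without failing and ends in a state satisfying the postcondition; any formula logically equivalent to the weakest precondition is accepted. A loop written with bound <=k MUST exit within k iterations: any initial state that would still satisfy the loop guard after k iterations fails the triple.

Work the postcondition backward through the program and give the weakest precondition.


Working backward. After the program, the postcondition ((!r) && r) <==> (seen || (!r)) must hold; in canonical form it is !(seen || (!r)).
Before the loop (bound <=2), unroll the exhaustion recursion (WP_0 = exit-now case; WP_j = one more guarded iteration, up to j = 2):
  WP_0: (!open) && (!(seen || (!r)))
  WP_1: (open ==> ((!open) && (!(seen || (!r))))) && ((!open) ==> (!(seen || (!r))))
  WP_2: (open ==> ((open ==> ((!open) && (!(seen || (!r))))) && ((!open) ==> (!(seen || (!r)))))) && ((!open) ==> (!(seen || (!r))))
So before the loop: (open ==> ((open ==> ((!open) && (!(seen || (!r))))) && ((!open) ==> (!(seen || (!r)))))) && ((!open) ==> (!(seen || (!r))))
Before w := seen: (open ==> ((open ==> ((!open) && (!(seen || (!r))))) && ((!open) ==> (!(seen || (!r)))))) && ((!open) ==> (!(seen || (!r))))
Answer: WP = (open ==> ((open ==> ((!open) && (!(seen || (!r))))) && ((!open) ==> (!(seen || (!r)))))) && ((!open) ==> (!(seen || (!r))))


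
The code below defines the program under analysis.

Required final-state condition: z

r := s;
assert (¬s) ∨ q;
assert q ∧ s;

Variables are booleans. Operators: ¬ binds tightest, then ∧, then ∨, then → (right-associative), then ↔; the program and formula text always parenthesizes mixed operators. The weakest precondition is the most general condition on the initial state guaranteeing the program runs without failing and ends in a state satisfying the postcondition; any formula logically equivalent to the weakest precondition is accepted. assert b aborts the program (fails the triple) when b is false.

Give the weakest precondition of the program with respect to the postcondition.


Working backward. After the program, z must hold.
Before assert q ∧ s: q ∧ s ∧ z
Before assert (¬s) ∨ q: ((¬s) ∨ q) ∧ q ∧ s ∧ z
Before r := s: ((¬s) ∨ q) ∧ q ∧ s ∧ z
Answer: WP = ((¬s) ∨ q) ∧ q ∧ s ∧ z


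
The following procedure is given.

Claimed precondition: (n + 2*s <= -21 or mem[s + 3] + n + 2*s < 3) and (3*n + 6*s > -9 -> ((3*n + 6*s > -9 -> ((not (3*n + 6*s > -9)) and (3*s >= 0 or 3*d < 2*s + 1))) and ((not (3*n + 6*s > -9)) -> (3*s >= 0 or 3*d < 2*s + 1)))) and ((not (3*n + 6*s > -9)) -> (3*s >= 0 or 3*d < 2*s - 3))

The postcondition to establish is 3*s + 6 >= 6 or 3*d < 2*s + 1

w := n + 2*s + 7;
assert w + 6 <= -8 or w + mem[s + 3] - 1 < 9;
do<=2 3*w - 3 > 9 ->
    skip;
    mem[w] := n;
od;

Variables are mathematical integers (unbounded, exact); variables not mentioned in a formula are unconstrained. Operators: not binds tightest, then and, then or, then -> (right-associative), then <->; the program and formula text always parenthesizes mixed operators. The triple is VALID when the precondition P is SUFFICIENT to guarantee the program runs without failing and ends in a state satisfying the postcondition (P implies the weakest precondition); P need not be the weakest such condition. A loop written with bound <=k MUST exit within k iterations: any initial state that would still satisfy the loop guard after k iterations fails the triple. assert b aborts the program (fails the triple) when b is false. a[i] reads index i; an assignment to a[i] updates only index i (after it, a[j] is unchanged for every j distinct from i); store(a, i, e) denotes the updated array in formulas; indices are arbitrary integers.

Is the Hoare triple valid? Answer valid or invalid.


Working backward. After the program, the postcondition 3*s + 6 >= 6 or 3*d < 2*s + 1 must hold; in canonical form it is 3*s >= 0 or 3*d < 2*s + 1.
Before the loop (bound <=2), unroll the exhaustion recursion (WP_0 = exit-now case; WP_j = one more guarded iteration, up to j = 2):
  WP_0: (not (3*w > 12)) and (3*s >= 0 or 3*d < 2*s + 1)
  WP_1: (3*w > 12 -> ((not (3*w > 12)) and (3*s >= 0 or 3*d < 2*s + 1))) and ((not (3*w > 12)) -> (3*s >= 0 or 3*d < 2*s + 1))
  WP_2: (3*w > 12 -> ((3*w > 12 -> ((not (3*w > 12)) and (3*s >= 0 or 3*d < 2*s + 1))) and ((not (3*w > 12)) -> (3*s >= 0 or 3*d < 2*s + 1)))) and ((not (3*w > 12)) -> (3*s >= 0 or 3*d < 2*s + 1))
So before the loop: (3*w > 12 -> ((3*w > 12 -> ((not (3*w > 12)) and (3*s >= 0 or 3*d < 2*s + 1))) and ((not (3*w > 12)) -> (3*s >= 0 or 3*d < 2*s + 1)))) and ((not (3*w > 12)) -> (3*s >= 0 or 3*d < 2*s + 1))
Before assert w + 6 <= -8 or w + mem[s + 3] - 1 < 9: (w <= -14 or mem[s + 3] + w < 10) and (3*w > 12 -> ((3*w > 12 -> ((not (3*w > 12)) and (3*s >= 0 or 3*d < 2*s + 1))) and ((not (3*w > 12)) -> (3*s >= 0 or 3*d < 2*s + 1)))) and ((not (3*w > 12)) -> (3*s >= 0 or 3*d < 2*s + 1))
Before w := n + 2*s + 7: (n + 2*s <= -21 or mem[s + 3] + n + 2*s < 3) and (3*n + 6*s > -9 -> ((3*n + 6*s > -9 -> ((not (3*n + 6*s > -9)) and (3*s >= 0 or 3*d < 2*s + 1))) and ((not (3*n + 6*s > -9)) -> (3*s >= 0 or 3*d < 2*s + 1)))) and ((not (3*n + 6*s > -9)) -> (3*s >= 0 or 3*d < 2*s + 1))
The weakest precondition is (n + 2*s <= -21 or mem[s + 3] + n + 2*s < 3) and (3*n + 6*s > -9 -> ((3*n + 6*s > -9 -> ((not (3*n + 6*s > -9)) and (3*s >= 0 or 3*d < 2*s + 1))) and ((not (3*n + 6*s > -9)) -> (3*s >= 0 or 3*d < 2*s + 1)))) and ((not (3*n + 6*s > -9)) -> (3*s >= 0 or 3*d < 2*s + 1)).
Check whether (n + 2*s <= -21 or mem[s + 3] + n + 2*s < 3) and (3*n + 6*s > -9 -> ((3*n + 6*s > -9 -> ((not (3*n + 6*s > -9)) and (3*s >= 0 or 3*d < 2*s + 1))) and ((not (3*n + 6*s > -9)) -> (3*s >= 0 or 3*d < 2*s + 1)))) and ((not (3*n + 6*s > -9)) -> (3*s >= 0 or 3*d < 2*s - 3)) implies it.
Every state satisfying the precondition satisfies the weakest precondition: the implication holds.
Answer: valid


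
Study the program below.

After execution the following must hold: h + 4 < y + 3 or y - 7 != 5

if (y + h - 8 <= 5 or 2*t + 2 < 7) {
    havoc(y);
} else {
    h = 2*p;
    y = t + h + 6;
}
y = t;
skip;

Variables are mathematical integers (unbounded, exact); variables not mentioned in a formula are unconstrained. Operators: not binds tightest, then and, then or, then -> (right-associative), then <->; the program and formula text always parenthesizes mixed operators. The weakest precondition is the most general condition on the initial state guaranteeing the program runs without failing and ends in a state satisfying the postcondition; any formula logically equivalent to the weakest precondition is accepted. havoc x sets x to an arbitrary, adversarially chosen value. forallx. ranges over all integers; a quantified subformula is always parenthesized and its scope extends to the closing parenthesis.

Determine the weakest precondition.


Working backward. After the program, the postcondition h + 4 < y + 3 or y - 7 != 5 must hold; in canonical form it is h < y - 1 or y != 12.
Before skip: h < y - 1 or y != 12
Before y := t: h < t - 1 or t != 12
Then branch requires h < t - 1 or t != 12; else branch requires 2*p < t - 1 or t != 12.
Before the if: ((h + y <= 13 or 2*t < 5) -> (h < t - 1 or t != 12)) and ((not (h + y <= 13 or 2*t < 5)) -> (2*p < t - 1 or t != 12))
Answer: WP = ((h + y <= 13 or 2*t < 5) -> (h < t - 1 or t != 12)) and ((not (h + y <= 13 or 2*t < 5)) -> (2*p < t - 1 or t != 12))


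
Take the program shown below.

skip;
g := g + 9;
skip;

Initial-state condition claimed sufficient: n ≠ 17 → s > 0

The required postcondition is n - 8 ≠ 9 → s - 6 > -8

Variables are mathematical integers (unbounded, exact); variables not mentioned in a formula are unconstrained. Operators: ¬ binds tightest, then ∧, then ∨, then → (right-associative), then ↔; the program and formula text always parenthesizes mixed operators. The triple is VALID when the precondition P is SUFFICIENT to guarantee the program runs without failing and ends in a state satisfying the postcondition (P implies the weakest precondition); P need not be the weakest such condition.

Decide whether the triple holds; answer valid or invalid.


Working backward. After the program, the postcondition n - 8 ≠ 9 → s - 6 > -8 must hold; in canonical form it is n ≠ 17 → s > -2.
Before skip: n ≠ 17 → s > -2
Before g := g + 9: n ≠ 17 → s > -2
Before skip: n ≠ 17 → s > -2
The weakest precondition is n ≠ 17 → s > -2.
Check whether n ≠ 17 → s > 0 implies it.
Every state satisfying the precondition satisfies the weakest precondition: the implication holds.
Answer: valid


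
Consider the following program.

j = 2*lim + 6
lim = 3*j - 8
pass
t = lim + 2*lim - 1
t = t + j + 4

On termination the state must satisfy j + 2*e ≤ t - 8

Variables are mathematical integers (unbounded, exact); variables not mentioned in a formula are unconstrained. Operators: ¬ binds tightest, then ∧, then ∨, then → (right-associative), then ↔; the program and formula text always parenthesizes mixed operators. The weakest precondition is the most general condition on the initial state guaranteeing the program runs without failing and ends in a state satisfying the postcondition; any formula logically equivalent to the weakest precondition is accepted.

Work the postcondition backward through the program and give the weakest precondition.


Working backward. After the program, the postcondition j + 2*e ≤ t - 8 must hold; in canonical form it is 2*e + j ≤ t - 8.
Before t := t + j + 4: 2*e ≤ t - 4
Before t := lim + 2*lim - 1: 2*e ≤ 3*lim - 5
Before skip: 2*e ≤ 3*lim - 5
Before lim := 3*j - 8: 2*e ≤ 9*j - 29
Before j := 2*lim + 6: 2*e ≤ 18*lim + 25
Answer: WP = 2*e ≤ 18*lim + 25


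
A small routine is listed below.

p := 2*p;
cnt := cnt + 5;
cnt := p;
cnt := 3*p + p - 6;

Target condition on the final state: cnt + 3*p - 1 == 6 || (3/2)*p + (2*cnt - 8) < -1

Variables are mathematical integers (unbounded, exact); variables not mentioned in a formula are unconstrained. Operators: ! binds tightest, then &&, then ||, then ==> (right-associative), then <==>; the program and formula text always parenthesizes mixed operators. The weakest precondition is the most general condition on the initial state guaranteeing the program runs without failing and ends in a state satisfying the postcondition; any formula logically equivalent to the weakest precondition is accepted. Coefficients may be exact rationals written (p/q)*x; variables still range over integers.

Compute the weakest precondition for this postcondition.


Working backward. After the program, the postcondition cnt + 3*p - 1 == 6 || (3/2)*p + (2*cnt - 8) < -1 must hold; in canonical form it is cnt + 3*p == 7 || 2*cnt + (3/2)*p < 7.
Before cnt := 3*p + p - 6: 7*p == 13 || (19/2)*p < 19
Before cnt := p: 7*p == 13 || (19/2)*p < 19
Before cnt := cnt + 5: 7*p == 13 || (19/2)*p < 19
Before p := 2*p: 14*p == 13 || 19*p < 19
Answer: WP = 14*p == 13 || 19*p < 19


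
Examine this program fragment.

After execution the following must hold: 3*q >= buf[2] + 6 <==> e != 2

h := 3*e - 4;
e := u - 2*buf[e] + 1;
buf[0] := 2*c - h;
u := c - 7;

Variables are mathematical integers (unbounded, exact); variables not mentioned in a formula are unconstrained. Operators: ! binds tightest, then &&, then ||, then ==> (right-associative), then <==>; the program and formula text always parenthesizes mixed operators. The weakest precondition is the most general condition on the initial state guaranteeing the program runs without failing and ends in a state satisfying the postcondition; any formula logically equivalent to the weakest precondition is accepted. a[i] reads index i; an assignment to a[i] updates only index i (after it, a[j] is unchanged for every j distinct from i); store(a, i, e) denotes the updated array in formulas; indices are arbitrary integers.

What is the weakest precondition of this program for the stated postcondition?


Working backward. After the program, 3*q >= buf[2] + 6 <==> e != 2 must hold.
Before u := c - 7: 3*q >= buf[2] + 6 <==> e != 2
Before buf[0] := 2*c - h: 3*q >= buf[2] + 6 <==> e != 2
Before e := u - 2*buf[e] + 1: 3*q >= buf[2] + 6 <==> u != 2*buf[e] + 1
Before h := 3*e - 4: 3*q >= buf[2] + 6 <==> u != 2*buf[e] + 1
Answer: WP = 3*q >= buf[2] + 6 <==> u != 2*buf[e] + 1


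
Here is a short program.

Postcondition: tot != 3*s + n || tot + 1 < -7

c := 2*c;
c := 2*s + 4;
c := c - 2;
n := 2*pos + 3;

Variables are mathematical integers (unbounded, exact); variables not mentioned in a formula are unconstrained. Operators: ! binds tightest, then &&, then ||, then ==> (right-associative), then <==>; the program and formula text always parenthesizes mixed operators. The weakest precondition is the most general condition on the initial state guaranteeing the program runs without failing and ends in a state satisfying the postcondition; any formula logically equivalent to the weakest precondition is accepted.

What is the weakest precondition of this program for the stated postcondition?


Working backward. After the program, the postcondition tot != 3*s + n || tot + 1 < -7 must hold; in canonical form it is tot != n + 3*s || tot < -8.
Before n := 2*pos + 3: tot != 2*pos + 3*s + 3 || tot < -8
Before c := c - 2: tot != 2*pos + 3*s + 3 || tot < -8
Before c := 2*s + 4: tot != 2*pos + 3*s + 3 || tot < -8
Before c := 2*c: tot != 2*pos + 3*s + 3 || tot < -8
Answer: WP = tot != 2*pos + 3*s + 3 || tot < -8


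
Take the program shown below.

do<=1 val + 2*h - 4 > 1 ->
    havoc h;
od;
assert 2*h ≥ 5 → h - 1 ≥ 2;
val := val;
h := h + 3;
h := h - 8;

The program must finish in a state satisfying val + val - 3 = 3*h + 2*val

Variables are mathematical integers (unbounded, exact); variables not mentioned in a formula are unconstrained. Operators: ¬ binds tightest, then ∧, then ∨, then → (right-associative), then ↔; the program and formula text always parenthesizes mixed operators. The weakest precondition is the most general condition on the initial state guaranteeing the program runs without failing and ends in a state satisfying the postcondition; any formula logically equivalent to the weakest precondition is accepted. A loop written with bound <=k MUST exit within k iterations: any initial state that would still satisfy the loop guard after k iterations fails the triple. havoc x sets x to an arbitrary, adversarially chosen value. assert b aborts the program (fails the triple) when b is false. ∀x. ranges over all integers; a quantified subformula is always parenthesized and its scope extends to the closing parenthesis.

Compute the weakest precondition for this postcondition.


Working backward. After the program, the postcondition val + val - 3 = 3*h + 2*val must hold; in canonical form it is 3*h = -3.
Before h := h - 8: 3*h = 21
Before h := h + 3: 3*h = 12
Before val := val: 3*h = 12
Before assert 2*h ≥ 5 → h - 1 ≥ 2: (2*h ≥ 5 → h ≥ 3) ∧ 3*h = 12
Before the loop (bound <=1), unroll the exhaustion recursion (WP_0 = exit-now case; WP_j = one more guarded iteration, up to j = 1):
  WP_0: (¬(2*h + val > 5)) ∧ (2*h ≥ 5 → h ≥ 3) ∧ 3*h = 12
  WP_1: (2*h + val > 5 → (∀h_1. ((¬(2*h_1 + val > 5)) ∧ (2*h_1 ≥ 5 → h_1 ≥ 3) ∧ 3*h_1 = 12))) ∧ ((¬(2*h + val > 5)) → ((2*h ≥ 5 → h ≥ 3) ∧ 3*h = 12))
So before the loop: (2*h + val > 5 → (∀h_1. ((¬(2*h_1 + val > 5)) ∧ (2*h_1 ≥ 5 → h_1 ≥ 3) ∧ 3*h_1 = 12))) ∧ ((¬(2*h + val > 5)) → ((2*h ≥ 5 → h ≥ 3) ∧ 3*h = 12))
Answer: WP = (2*h + val > 5 → (∀h_1. ((¬(2*h_1 + val > 5)) ∧ (2*h_1 ≥ 5 → h_1 ≥ 3) ∧ 3*h_1 = 12))) ∧ ((¬(2*h + val > 5)) → ((2*h ≥ 5 → h ≥ 3) ∧ 3*h = 12))


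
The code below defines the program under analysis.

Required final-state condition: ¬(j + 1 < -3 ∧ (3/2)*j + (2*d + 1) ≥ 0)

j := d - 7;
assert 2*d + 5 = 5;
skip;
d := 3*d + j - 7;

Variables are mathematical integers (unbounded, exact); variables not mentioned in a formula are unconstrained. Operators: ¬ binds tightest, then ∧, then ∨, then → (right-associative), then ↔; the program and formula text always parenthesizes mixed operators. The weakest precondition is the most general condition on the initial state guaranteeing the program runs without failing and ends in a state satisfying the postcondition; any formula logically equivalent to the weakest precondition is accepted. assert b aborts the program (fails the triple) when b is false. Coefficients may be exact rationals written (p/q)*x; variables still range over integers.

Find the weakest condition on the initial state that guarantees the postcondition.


Working backward. After the program, the postcondition ¬(j + 1 < -3 ∧ (3/2)*j + (2*d + 1) ≥ 0) must hold; in canonical form it is ¬(j < -4 ∧ 2*d + (3/2)*j ≥ -1).
Before d := 3*d + j - 7: ¬(j < -4 ∧ 6*d + (7/2)*j ≥ 13)
Before skip: ¬(j < -4 ∧ 6*d + (7/2)*j ≥ 13)
Before assert 2*d + 5 = 5: 2*d = 0 ∧ (¬(j < -4 ∧ 6*d + (7/2)*j ≥ 13))
Before j := d - 7: 2*d = 0 ∧ (¬(d < 3 ∧ (19/2)*d ≥ 75/2))
Answer: WP = 2*d = 0 ∧ (¬(d < 3 ∧ (19/2)*d ≥ 75/2))


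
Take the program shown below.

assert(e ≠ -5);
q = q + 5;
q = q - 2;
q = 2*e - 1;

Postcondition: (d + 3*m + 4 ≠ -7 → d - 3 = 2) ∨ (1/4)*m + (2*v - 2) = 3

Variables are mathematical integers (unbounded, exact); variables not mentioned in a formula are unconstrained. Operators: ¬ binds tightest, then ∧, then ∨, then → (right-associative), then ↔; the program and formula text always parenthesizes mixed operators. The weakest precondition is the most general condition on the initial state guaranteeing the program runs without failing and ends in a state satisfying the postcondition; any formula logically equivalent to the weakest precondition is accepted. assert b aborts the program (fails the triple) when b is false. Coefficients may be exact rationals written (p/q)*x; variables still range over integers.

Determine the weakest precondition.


Working backward. After the program, the postcondition (d + 3*m + 4 ≠ -7 → d - 3 = 2) ∨ (1/4)*m + (2*v - 2) = 3 must hold; in canonical form it is (d + 3*m ≠ -11 → d = 5) ∨ (1/4)*m + 2*v = 5.
Before q := 2*e - 1: (d + 3*m ≠ -11 → d = 5) ∨ (1/4)*m + 2*v = 5
Before q := q - 2: (d + 3*m ≠ -11 → d = 5) ∨ (1/4)*m + 2*v = 5
Before q := q + 5: (d + 3*m ≠ -11 → d = 5) ∨ (1/4)*m + 2*v = 5
Before assert e ≠ -5: e ≠ -5 ∧ ((d + 3*m ≠ -11 → d = 5) ∨ (1/4)*m + 2*v = 5)
Answer: WP = e ≠ -5 ∧ ((d + 3*m ≠ -11 → d = 5) ∨ (1/4)*m + 2*v = 5)


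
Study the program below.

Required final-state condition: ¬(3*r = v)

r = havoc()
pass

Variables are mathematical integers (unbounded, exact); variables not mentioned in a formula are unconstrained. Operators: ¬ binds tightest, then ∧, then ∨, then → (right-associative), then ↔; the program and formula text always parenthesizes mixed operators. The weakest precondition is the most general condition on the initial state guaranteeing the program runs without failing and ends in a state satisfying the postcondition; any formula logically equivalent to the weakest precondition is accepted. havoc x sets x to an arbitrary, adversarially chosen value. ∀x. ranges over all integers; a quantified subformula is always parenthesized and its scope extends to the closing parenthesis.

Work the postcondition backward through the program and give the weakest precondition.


Working backward. After the program, ¬(3*r = v) must hold.
Before skip: ¬(3*r = v)
Before havoc r: ∀r_1. (¬(3*r_1 = v))
Answer: WP = ∀r_1. (¬(3*r_1 = v))


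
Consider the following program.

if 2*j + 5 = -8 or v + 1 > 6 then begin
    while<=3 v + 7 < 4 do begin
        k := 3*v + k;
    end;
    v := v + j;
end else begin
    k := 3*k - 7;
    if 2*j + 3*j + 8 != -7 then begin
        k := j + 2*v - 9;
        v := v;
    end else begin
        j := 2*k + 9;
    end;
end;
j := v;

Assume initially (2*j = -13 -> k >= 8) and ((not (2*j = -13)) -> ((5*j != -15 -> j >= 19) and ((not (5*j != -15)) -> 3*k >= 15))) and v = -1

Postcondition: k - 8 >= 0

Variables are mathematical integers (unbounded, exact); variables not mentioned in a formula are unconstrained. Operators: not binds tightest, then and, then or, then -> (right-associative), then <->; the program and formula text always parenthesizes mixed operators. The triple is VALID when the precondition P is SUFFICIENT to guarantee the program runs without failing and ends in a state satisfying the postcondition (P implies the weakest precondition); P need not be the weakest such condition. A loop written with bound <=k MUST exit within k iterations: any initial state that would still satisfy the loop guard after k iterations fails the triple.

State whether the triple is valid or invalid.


Working backward. After the program, the postcondition k - 8 >= 0 must hold; in canonical form it is k >= 8.
Before j := v: k >= 8
Then branch requires (v < -3 -> ((v < -3 -> ((v < -3 -> ((not (v < -3)) and k + 9*v >= 8)) and ((not (v < -3)) -> k + 6*v >= 8))) and ((not (v < -3)) -> k + 3*v >= 8))) and ((not (v < -3)) -> k >= 8); else branch requires (5*j != -15 -> j + 2*v >= 17) and ((not (5*j != -15)) -> 3*k >= 15).
Before the if: ((2*j = -13 or v > 5) -> ((v < -3 -> ((v < -3 -> ((v < -3 -> ((not (v < -3)) and k + 9*v >= 8)) and ((not (v < -3)) -> k + 6*v >= 8))) and ((not (v < -3)) -> k + 3*v >= 8))) and ((not (v < -3)) -> k >= 8))) and ((not (2*j = -13 or v > 5)) -> ((5*j != -15 -> j + 2*v >= 17) and ((not (5*j != -15)) -> 3*k >= 15)))
The weakest precondition is ((2*j = -13 or v > 5) -> ((v < -3 -> ((v < -3 -> ((v < -3 -> ((not (v < -3)) and k + 9*v >= 8)) and ((not (v < -3)) -> k + 6*v >= 8))) and ((not (v < -3)) -> k + 3*v >= 8))) and ((not (v < -3)) -> k >= 8))) and ((not (2*j = -13 or v > 5)) -> ((5*j != -15 -> j + 2*v >= 17) and ((not (5*j != -15)) -> 3*k >= 15))).
Check whether (2*j = -13 -> k >= 8) and ((not (2*j = -13)) -> ((5*j != -15 -> j >= 19) and ((not (5*j != -15)) -> 3*k >= 15))) and v = -1 implies it.
Every state satisfying the precondition satisfies the weakest precondition: the implication holds.
Answer: valid


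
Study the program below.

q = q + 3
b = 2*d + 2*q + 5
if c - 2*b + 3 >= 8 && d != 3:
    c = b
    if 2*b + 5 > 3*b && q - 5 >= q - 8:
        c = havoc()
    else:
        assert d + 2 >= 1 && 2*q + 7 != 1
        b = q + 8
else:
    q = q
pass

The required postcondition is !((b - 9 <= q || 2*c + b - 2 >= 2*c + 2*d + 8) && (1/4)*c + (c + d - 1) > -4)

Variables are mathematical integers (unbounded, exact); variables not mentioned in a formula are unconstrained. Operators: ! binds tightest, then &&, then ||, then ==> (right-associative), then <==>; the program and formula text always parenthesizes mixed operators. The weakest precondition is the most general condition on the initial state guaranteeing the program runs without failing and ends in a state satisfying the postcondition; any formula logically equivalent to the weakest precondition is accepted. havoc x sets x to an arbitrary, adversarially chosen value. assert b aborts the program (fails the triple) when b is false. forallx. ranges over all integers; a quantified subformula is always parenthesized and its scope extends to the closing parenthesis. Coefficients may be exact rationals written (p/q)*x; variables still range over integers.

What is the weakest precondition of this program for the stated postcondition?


Working backward. After the program, the postcondition !((b - 9 <= q || 2*c + b - 2 >= 2*c + 2*d + 8) && (1/4)*c + (c + d - 1) > -4) must hold; in canonical form it is !((b <= q + 9 || b >= 2*d + 10) && (5/4)*c + d > -3).
Before skip: !((b <= q + 9 || b >= 2*d + 10) && (5/4)*c + d > -3)
Then branch requires (b < 5 ==> (forall c_1. (!((b <= q + 9 || b >= 2*d + 10) && (5/4)*c_1 + d > -3)))) && ((!(b < 5)) ==> (d >= -1 && 2*q != -6 && (!((5/4)*b + d > -3)))); else branch requires !((b <= q + 9 || b >= 2*d + 10) && (5/4)*c + d > -3).
Before the if: ((c >= 2*b + 5 && d != 3) ==> ((b < 5 ==> (forall c_1. (!((b <= q + 9 || b >= 2*d + 10) && (5/4)*c_1 + d > -3)))) && ((!(b < 5)) ==> (d >= -1 && 2*q != -6 && (!((5/4)*b + d > -3)))))) && ((!(c >= 2*b + 5 && d != 3)) ==> (!((b <= q + 9 || b >= 2*d + 10) && (5/4)*c + d > -3)))
Before b := 2*d + 2*q + 5: ((c >= 4*d + 4*q + 15 && d != 3) ==> ((2*d + 2*q < 0 ==> (forall c_1. (!((2*d + q <= 4 || 2*q >= 5) && (5/4)*c_1 + d > -3)))) && ((!(2*d + 2*q < 0)) ==> (d >= -1 && 2*q != -6 && (!((7/2)*d + (5/2)*q > -37/4)))))) && ((!(c >= 4*d + 4*q + 15 && d != 3)) ==> (!((2*d + q <= 4 || 2*q >= 5) && (5/4)*c + d > -3)))
Before q := q + 3: ((c >= 4*d + 4*q + 27 && d != 3) ==> ((2*d + 2*q < -6 ==> (forall c_1. (!((2*d + q <= 1 || 2*q >= -1) && (5/4)*c_1 + d > -3)))) && ((!(2*d + 2*q < -6)) ==> (d >= -1 && 2*q != -12 && (!((7/2)*d + (5/2)*q > -67/4)))))) && ((!(c >= 4*d + 4*q + 27 && d != 3)) ==> (!((2*d + q <= 1 || 2*q >= -1) && (5/4)*c + d > -3)))
Answer: WP = ((c >= 4*d + 4*q + 27 && d != 3) ==> ((2*d + 2*q < -6 ==> (forall c_1. (!((2*d + q <= 1 || 2*q >= -1) && (5/4)*c_1 + d > -3)))) && ((!(2*d + 2*q < -6)) ==> (d >= -1 && 2*q != -12 && (!((7/2)*d + (5/2)*q > -67/4)))))) && ((!(c >= 4*d + 4*q + 27 && d != 3)) ==> (!((2*d + q <= 1 || 2*q >= -1) && (5/4)*c + d > -3)))


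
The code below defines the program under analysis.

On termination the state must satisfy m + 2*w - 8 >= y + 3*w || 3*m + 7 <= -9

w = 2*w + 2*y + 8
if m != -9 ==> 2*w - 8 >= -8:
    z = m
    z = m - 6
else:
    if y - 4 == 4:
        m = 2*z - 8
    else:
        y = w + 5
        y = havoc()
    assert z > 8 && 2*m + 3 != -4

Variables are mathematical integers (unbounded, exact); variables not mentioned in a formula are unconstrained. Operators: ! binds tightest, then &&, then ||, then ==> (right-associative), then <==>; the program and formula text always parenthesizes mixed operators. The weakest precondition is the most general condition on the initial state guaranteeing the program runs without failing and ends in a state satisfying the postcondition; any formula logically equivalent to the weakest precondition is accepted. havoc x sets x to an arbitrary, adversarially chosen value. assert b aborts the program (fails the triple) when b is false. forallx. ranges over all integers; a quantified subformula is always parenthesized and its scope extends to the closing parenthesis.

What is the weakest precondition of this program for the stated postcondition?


Working backward. After the program, the postcondition m + 2*w - 8 >= y + 3*w || 3*m + 7 <= -9 must hold; in canonical form it is m >= w + y + 8 || 3*m <= -16.
Then branch requires m >= w + y + 8 || 3*m <= -16; else branch requires (y == 8 ==> (z > 8 && 4*z != 9 && (2*z >= w + y + 16 || 6*z <= 8))) && ((!(y == 8)) ==> (forall y_1. (z > 8 && 2*m != -7 && (m >= w + y_1 + 8 || 3*m <= -16)))).
Before the if: ((m != -9 ==> 2*w >= 0) ==> (m >= w + y + 8 || 3*m <= -16)) && ((!(m != -9 ==> 2*w >= 0)) ==> ((y == 8 ==> (z > 8 && 4*z != 9 && (2*z >= w + y + 16 || 6*z <= 8))) && ((!(y == 8)) ==> (forall y_1. (z > 8 && 2*m != -7 && (m >= w + y_1 + 8 || 3*m <= -16))))))
Before w := 2*w + 2*y + 8: ((m != -9 ==> 4*w + 4*y >= -16) ==> (m >= 2*w + 3*y + 16 || 3*m <= -16)) && ((!(m != -9 ==> 4*w + 4*y >= -16)) ==> ((y == 8 ==> (z > 8 && 4*z != 9 && (2*z >= 2*w + 3*y + 24 || 6*z <= 8))) && ((!(y == 8)) ==> (forall y_1. (z > 8 && 2*m != -7 && (m >= 2*w + 2*y + y_1 + 16 || 3*m <= -16))))))
Answer: WP = ((m != -9 ==> 4*w + 4*y >= -16) ==> (m >= 2*w + 3*y + 16 || 3*m <= -16)) && ((!(m != -9 ==> 4*w + 4*y >= -16)) ==> ((y == 8 ==> (z > 8 && 4*z != 9 && (2*z >= 2*w + 3*y + 24 || 6*z <= 8))) && ((!(y == 8)) ==> (forall y_1. (z > 8 && 2*m != -7 && (m >= 2*w + 2*y + y_1 + 16 || 3*m <= -16))))))


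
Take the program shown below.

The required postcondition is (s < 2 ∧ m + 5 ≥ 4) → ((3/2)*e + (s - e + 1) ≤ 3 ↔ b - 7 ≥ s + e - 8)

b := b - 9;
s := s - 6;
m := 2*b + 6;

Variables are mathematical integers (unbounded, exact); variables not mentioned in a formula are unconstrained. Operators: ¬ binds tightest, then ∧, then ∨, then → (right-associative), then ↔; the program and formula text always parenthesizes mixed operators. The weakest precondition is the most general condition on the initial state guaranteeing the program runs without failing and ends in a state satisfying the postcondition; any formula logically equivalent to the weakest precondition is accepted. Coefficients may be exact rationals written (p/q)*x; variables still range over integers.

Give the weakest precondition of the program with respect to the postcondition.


Working backward. After the program, the postcondition (s < 2 ∧ m + 5 ≥ 4) → ((3/2)*e + (s - e + 1) ≤ 3 ↔ b - 7 ≥ s + e - 8) must hold; in canonical form it is (s < 2 ∧ m ≥ -1) → ((1/2)*e + s ≤ 2 ↔ b ≥ e + s - 1).
Before m := 2*b + 6: (s < 2 ∧ 2*b ≥ -7) → ((1/2)*e + s ≤ 2 ↔ b ≥ e + s - 1)
Before s := s - 6: (s < 8 ∧ 2*b ≥ -7) → ((1/2)*e + s ≤ 8 ↔ b ≥ e + s - 7)
Before b := b - 9: (s < 8 ∧ 2*b ≥ 11) → ((1/2)*e + s ≤ 8 ↔ b ≥ e + s + 2)
Answer: WP = (s < 8 ∧ 2*b ≥ 11) → ((1/2)*e + s ≤ 8 ↔ b ≥ e + s + 2)


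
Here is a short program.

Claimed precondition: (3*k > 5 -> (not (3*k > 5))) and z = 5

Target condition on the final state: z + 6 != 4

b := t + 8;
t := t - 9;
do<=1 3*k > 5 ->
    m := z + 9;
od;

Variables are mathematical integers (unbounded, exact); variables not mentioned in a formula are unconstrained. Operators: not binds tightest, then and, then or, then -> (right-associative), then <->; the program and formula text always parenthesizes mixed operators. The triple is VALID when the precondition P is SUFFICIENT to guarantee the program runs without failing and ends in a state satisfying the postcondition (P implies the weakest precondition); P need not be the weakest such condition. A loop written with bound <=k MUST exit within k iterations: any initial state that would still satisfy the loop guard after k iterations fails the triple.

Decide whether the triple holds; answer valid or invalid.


Working backward. After the program, the postcondition z + 6 != 4 must hold; in canonical form it is z != -2.
Before the loop (bound <=1), unroll the exhaustion recursion (WP_0 = exit-now case; WP_j = one more guarded iteration, up to j = 1):
  WP_0: (not (3*k > 5)) and z != -2
  WP_1: (3*k > 5 -> ((not (3*k > 5)) and z != -2)) and ((not (3*k > 5)) -> z != -2)
So before the loop: (3*k > 5 -> ((not (3*k > 5)) and z != -2)) and ((not (3*k > 5)) -> z != -2)
Before t := t - 9: (3*k > 5 -> ((not (3*k > 5)) and z != -2)) and ((not (3*k > 5)) -> z != -2)
Before b := t + 8: (3*k > 5 -> ((not (3*k > 5)) and z != -2)) and ((not (3*k > 5)) -> z != -2)
The weakest precondition is (3*k > 5 -> ((not (3*k > 5)) and z != -2)) and ((not (3*k > 5)) -> z != -2).
Check whether (3*k > 5 -> (not (3*k > 5))) and z = 5 implies it.
Every state satisfying the precondition satisfies the weakest precondition: the implication holds.
Answer: valid


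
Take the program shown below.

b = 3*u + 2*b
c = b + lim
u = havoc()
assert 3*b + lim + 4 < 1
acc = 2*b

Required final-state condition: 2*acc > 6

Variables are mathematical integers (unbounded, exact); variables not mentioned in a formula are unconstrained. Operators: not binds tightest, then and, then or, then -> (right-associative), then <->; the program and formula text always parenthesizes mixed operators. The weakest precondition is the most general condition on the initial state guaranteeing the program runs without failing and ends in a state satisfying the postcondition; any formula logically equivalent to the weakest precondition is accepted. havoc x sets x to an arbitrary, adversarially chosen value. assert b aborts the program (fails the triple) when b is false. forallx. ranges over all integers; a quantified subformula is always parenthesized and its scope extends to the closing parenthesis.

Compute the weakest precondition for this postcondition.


Working backward. After the program, 2*acc > 6 must hold.
Before acc := 2*b: 4*b > 6
Before assert 3*b + lim + 4 < 1: 3*b + lim < -3 and 4*b > 6
Before havoc u: 3*b + lim < -3 and 4*b > 6
Before c := b + lim: 3*b + lim < -3 and 4*b > 6
Before b := 3*u + 2*b: 6*b + lim + 9*u < -3 and 8*b + 12*u > 6
Answer: WP = 6*b + lim + 9*u < -3 and 8*b + 12*u > 6


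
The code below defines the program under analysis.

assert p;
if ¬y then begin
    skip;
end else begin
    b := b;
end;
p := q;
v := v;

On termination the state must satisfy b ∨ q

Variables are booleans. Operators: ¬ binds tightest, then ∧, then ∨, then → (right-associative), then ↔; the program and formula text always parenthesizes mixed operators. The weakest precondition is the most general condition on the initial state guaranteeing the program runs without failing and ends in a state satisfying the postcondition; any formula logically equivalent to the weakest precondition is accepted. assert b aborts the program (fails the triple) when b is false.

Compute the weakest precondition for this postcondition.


Working backward. After the program, b ∨ q must hold.
Before v := v: b ∨ q
Before p := q: b ∨ q
Then branch requires b ∨ q; else branch requires b ∨ q.
Before the if: ((¬y) → (b ∨ q)) ∧ (y → (b ∨ q))
Before assert p: p ∧ ((¬y) → (b ∨ q)) ∧ (y → (b ∨ q))
Answer: WP = p ∧ ((¬y) → (b ∨ q)) ∧ (y → (b ∨ q))


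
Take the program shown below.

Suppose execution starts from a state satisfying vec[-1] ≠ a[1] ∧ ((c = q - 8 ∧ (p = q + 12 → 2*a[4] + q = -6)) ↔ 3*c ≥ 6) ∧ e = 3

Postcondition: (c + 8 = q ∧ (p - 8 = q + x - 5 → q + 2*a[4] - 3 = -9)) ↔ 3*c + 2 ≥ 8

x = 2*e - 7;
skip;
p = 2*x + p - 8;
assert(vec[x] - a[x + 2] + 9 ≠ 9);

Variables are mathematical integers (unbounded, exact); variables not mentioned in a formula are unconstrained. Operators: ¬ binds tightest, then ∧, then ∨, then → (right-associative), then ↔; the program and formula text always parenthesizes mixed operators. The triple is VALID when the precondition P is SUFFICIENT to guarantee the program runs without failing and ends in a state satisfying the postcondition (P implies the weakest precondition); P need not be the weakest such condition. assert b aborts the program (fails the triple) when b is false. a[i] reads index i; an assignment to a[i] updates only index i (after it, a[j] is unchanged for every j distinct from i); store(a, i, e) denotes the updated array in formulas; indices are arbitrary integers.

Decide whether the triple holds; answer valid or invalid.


Working backward. After the program, the postcondition (c + 8 = q ∧ (p - 8 = q + x - 5 → q + 2*a[4] - 3 = -9)) ↔ 3*c + 2 ≥ 8 must hold; in canonical form it is (c = q - 8 ∧ (p = q + x + 3 → 2*a[4] + q = -6)) ↔ 3*c ≥ 6.
Before assert vec[x] - a[x + 2] + 9 ≠ 9: vec[x] ≠ a[x + 2] ∧ ((c = q - 8 ∧ (p = q + x + 3 → 2*a[4] + q = -6)) ↔ 3*c ≥ 6)
Before p := 2*x + p - 8: vec[x] ≠ a[x + 2] ∧ ((c = q - 8 ∧ (p + x = q + 11 → 2*a[4] + q = -6)) ↔ 3*c ≥ 6)
Before skip: vec[x] ≠ a[x + 2] ∧ ((c = q - 8 ∧ (p + x = q + 11 → 2*a[4] + q = -6)) ↔ 3*c ≥ 6)
Before x := 2*e - 7: vec[2*e - 7] ≠ a[2*e - 5] ∧ ((c = q - 8 ∧ (2*e + p = q + 18 → 2*a[4] + q = -6)) ↔ 3*c ≥ 6)
The weakest precondition is vec[2*e - 7] ≠ a[2*e - 5] ∧ ((c = q - 8 ∧ (2*e + p = q + 18 → 2*a[4] + q = -6)) ↔ 3*c ≥ 6).
Check whether vec[-1] ≠ a[1] ∧ ((c = q - 8 ∧ (p = q + 12 → 2*a[4] + q = -6)) ↔ 3*c ≥ 6) ∧ e = 3 implies it.
Every state satisfying the precondition satisfies the weakest precondition: the implication holds.
Answer: valid


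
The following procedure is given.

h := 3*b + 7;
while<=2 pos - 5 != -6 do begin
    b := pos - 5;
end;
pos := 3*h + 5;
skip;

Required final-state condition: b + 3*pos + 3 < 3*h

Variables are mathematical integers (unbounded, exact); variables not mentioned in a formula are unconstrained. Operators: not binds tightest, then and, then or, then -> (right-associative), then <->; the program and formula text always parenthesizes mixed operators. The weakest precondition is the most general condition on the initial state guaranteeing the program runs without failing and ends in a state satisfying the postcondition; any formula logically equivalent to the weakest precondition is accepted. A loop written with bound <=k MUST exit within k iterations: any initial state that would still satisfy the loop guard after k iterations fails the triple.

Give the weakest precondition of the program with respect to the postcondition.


Working backward. After the program, the postcondition b + 3*pos + 3 < 3*h must hold; in canonical form it is b + 3*pos < 3*h - 3.
Before skip: b + 3*pos < 3*h - 3
Before pos := 3*h + 5: b + 6*h < -18
Before the loop (bound <=2), unroll the exhaustion recursion (WP_0 = exit-now case; WP_j = one more guarded iteration, up to j = 2):
  WP_0: (not (pos != -1)) and b + 6*h < -18
  WP_1: (pos != -1 -> ((not (pos != -1)) and 6*h + pos < -13)) and ((not (pos != -1)) -> b + 6*h < -18)
  WP_2: (pos != -1 -> ((pos != -1 -> ((not (pos != -1)) and 6*h + pos < -13)) and ((not (pos != -1)) -> 6*h + pos < -13))) and ((not (pos != -1)) -> b + 6*h < -18)
So before the loop: (pos != -1 -> ((pos != -1 -> ((not (pos != -1)) and 6*h + pos < -13)) and ((not (pos != -1)) -> 6*h + pos < -13))) and ((not (pos != -1)) -> b + 6*h < -18)
Before h := 3*b + 7: (pos != -1 -> ((pos != -1 -> ((not (pos != -1)) and 18*b + pos < -55)) and ((not (pos != -1)) -> 18*b + pos < -55))) and ((not (pos != -1)) -> 19*b < -60)
Answer: WP = (pos != -1 -> ((pos != -1 -> ((not (pos != -1)) and 18*b + pos < -55)) and ((not (pos != -1)) -> 18*b + pos < -55))) and ((not (pos != -1)) -> 19*b < -60)
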